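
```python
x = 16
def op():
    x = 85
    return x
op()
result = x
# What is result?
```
16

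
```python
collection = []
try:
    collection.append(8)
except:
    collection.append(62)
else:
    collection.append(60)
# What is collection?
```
[8, 60]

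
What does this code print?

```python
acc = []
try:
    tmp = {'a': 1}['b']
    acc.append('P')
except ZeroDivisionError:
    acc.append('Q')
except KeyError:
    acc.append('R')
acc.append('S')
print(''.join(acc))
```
RS

KeyError is caught by its specific handler, not ZeroDivisionError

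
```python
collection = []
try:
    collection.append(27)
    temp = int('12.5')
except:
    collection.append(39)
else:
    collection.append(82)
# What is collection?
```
[27, 39]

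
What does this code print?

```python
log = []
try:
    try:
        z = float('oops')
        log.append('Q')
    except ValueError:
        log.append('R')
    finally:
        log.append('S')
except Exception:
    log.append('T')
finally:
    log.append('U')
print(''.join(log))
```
RSU

Both finally blocks run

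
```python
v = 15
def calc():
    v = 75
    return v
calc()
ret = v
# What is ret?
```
15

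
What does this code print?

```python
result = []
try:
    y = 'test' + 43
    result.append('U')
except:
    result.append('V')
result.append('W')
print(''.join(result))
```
VW

Exception raised in try, caught by bare except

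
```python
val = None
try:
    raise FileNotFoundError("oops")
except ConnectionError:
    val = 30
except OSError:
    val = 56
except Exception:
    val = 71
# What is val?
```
56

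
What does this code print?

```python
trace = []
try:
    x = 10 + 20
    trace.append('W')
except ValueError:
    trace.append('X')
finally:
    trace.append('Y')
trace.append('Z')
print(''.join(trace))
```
WYZ

finally runs after normal execution too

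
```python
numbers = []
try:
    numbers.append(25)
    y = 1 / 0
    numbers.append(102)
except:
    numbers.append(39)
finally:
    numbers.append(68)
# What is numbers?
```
[25, 39, 68]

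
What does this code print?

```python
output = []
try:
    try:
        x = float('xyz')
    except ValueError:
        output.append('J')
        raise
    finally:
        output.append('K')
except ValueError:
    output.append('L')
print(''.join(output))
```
JKL

finally runs before re-raised exception propagates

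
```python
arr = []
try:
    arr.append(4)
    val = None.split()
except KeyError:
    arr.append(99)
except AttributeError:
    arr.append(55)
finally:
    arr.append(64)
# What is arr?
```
[4, 55, 64]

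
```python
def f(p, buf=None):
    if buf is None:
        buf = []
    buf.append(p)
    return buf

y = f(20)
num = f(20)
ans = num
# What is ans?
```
[20]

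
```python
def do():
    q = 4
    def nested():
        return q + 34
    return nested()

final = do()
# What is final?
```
38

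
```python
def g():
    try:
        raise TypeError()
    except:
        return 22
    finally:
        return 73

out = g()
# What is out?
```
73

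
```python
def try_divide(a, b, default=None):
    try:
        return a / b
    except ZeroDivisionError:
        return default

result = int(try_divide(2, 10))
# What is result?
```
0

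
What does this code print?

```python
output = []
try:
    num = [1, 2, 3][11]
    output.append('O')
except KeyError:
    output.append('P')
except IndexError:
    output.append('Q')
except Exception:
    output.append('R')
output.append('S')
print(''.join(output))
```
QS

IndexError matches before generic Exception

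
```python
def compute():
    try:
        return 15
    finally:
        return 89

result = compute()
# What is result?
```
89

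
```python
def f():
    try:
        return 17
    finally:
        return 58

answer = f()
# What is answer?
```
58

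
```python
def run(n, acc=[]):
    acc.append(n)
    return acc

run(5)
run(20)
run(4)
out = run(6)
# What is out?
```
[5, 20, 4, 6]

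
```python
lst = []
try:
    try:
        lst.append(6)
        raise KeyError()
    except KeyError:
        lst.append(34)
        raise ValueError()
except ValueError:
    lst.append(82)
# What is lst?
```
[6, 34, 82]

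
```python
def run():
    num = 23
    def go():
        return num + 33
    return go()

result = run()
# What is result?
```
56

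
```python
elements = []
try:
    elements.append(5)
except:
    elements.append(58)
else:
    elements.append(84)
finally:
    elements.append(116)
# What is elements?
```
[5, 84, 116]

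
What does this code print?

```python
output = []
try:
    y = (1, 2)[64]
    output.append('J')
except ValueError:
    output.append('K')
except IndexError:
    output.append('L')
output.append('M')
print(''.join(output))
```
LM

IndexError is caught by its specific handler, not ValueError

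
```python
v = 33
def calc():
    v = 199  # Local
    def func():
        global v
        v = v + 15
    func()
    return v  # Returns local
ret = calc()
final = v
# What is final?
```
48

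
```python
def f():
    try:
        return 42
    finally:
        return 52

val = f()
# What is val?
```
52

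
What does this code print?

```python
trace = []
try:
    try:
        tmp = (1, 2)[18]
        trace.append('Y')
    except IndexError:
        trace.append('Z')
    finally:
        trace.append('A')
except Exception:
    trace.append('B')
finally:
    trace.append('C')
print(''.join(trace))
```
ZAC

Both finally blocks run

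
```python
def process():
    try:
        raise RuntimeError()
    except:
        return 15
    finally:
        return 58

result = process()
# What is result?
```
58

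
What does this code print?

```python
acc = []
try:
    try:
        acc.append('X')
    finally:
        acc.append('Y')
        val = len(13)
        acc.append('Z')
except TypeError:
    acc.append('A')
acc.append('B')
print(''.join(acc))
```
XYAB

Exception in inner finally caught by outer except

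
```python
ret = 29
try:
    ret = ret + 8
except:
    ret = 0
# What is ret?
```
37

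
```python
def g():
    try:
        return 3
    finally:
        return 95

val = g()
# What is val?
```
95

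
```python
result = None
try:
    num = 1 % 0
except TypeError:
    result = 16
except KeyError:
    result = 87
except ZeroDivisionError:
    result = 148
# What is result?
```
148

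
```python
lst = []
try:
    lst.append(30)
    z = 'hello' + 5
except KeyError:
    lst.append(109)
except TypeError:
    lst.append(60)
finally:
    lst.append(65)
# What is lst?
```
[30, 60, 65]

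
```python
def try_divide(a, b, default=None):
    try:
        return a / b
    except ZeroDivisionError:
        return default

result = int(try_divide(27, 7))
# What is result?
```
3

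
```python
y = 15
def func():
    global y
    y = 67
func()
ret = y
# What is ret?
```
67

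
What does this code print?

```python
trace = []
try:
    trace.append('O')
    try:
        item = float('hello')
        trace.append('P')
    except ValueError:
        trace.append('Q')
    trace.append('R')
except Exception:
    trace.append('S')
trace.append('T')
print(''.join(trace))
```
OQRT

Inner exception caught by inner handler, outer continues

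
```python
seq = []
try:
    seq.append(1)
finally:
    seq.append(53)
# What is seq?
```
[1, 53]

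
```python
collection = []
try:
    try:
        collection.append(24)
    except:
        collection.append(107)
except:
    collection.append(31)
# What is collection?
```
[24]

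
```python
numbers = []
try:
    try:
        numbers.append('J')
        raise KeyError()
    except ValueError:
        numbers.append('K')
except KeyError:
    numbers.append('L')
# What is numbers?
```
['J', 'L']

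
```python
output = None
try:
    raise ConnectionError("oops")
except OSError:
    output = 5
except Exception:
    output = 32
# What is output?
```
5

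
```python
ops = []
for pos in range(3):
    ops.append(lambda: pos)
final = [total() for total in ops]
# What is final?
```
[2, 2, 2]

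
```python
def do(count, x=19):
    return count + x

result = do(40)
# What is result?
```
59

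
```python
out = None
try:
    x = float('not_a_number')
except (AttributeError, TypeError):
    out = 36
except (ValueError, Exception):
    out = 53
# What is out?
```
53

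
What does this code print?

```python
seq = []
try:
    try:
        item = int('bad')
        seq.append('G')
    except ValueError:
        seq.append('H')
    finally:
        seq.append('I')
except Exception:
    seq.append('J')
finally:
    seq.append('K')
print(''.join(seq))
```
HIK

Both finally blocks run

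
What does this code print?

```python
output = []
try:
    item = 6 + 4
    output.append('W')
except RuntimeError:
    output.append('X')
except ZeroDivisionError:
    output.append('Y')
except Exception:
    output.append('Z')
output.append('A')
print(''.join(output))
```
WA

No exception, try block completes normally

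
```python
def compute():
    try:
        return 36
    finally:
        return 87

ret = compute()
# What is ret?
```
87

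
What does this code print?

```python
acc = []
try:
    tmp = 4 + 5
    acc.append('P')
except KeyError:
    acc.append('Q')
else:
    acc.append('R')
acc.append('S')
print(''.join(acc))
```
PRS

else block runs when no exception occurs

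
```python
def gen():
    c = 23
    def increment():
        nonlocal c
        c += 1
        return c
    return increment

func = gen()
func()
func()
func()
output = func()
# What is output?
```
27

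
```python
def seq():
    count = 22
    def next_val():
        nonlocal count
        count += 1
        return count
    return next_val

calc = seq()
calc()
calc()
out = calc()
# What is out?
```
25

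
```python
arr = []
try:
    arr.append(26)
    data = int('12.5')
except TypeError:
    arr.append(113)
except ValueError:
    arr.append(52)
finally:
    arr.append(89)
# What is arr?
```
[26, 52, 89]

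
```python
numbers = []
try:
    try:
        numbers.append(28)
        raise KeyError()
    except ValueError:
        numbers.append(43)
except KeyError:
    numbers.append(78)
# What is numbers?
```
[28, 78]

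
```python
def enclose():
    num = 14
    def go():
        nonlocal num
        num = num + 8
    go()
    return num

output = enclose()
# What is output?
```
22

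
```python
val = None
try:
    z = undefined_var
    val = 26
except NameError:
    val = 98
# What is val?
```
98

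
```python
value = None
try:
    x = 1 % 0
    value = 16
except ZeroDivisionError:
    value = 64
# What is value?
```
64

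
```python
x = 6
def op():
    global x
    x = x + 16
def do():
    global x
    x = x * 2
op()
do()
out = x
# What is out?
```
44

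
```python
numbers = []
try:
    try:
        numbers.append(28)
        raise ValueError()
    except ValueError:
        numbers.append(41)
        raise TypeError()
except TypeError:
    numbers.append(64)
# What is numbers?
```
[28, 41, 64]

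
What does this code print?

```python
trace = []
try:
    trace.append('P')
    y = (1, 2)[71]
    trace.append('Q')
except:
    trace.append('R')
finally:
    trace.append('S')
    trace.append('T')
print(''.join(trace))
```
PRST

Code before exception runs, then except, then all of finally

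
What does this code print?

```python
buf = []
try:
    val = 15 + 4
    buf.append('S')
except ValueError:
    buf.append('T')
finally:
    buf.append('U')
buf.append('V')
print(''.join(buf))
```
SUV

finally runs after normal execution too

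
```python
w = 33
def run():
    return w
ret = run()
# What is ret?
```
33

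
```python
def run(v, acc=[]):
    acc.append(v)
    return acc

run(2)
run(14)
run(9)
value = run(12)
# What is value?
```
[2, 14, 9, 12]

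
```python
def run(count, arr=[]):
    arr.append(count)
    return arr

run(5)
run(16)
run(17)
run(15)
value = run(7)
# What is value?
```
[5, 16, 17, 15, 7]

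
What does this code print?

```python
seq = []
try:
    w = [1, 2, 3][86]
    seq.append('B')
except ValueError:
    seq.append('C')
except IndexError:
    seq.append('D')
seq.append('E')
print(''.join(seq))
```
DE

IndexError is caught by its specific handler, not ValueError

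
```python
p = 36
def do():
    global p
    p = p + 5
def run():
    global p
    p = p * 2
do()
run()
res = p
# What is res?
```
82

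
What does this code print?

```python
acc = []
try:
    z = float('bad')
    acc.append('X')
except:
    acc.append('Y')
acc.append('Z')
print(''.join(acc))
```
YZ

Exception raised in try, caught by bare except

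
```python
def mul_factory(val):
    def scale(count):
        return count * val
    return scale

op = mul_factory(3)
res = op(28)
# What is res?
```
84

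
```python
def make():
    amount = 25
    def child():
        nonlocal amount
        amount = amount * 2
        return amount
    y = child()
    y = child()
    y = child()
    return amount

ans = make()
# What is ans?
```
200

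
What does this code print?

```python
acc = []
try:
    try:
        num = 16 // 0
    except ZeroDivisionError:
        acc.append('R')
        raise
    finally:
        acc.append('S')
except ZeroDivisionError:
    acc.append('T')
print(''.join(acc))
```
RST

finally runs before re-raised exception propagates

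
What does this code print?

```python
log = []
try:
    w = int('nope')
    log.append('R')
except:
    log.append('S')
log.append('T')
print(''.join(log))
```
ST

Exception raised in try, caught by bare except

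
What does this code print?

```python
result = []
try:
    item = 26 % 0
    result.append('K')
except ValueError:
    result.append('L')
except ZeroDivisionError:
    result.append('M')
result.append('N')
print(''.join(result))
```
MN

ZeroDivisionError is caught by its specific handler, not ValueError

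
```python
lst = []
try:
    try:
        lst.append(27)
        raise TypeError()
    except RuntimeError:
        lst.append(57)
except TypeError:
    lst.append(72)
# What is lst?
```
[27, 72]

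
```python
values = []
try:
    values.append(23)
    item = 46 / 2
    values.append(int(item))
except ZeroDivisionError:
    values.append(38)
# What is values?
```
[23, 23]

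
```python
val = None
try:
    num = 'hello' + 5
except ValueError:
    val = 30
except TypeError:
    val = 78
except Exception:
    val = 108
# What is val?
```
78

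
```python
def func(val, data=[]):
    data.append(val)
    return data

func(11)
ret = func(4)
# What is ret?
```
[11, 4]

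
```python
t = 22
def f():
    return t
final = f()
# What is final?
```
22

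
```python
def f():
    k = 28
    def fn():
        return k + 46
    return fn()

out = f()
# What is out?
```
74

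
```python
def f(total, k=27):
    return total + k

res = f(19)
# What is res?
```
46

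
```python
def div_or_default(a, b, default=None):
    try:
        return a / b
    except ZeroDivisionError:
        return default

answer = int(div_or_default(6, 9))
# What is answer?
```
0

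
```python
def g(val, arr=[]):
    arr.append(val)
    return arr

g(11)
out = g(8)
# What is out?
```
[11, 8]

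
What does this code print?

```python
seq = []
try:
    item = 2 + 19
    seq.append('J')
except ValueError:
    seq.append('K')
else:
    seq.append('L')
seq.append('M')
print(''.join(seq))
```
JLM

else block runs when no exception occurs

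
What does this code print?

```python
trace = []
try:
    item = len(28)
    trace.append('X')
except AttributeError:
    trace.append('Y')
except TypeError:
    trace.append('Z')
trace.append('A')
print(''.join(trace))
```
ZA

TypeError is caught by its specific handler, not AttributeError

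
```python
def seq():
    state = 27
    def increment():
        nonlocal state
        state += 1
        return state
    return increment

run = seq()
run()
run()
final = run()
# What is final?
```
30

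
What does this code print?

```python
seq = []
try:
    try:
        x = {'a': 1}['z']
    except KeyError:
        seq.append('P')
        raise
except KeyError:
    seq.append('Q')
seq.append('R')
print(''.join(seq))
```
PQR

raise without argument re-raises current exception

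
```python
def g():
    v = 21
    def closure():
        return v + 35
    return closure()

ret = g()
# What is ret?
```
56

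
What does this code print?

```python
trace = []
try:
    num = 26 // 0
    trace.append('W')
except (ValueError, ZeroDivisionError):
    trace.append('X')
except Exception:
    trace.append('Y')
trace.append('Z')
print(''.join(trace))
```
XZ

ZeroDivisionError matches tuple containing it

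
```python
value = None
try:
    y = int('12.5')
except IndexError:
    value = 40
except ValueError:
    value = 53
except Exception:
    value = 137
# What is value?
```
53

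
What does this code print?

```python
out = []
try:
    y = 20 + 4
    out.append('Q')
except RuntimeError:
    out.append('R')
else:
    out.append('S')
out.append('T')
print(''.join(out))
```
QST

else block runs when no exception occurs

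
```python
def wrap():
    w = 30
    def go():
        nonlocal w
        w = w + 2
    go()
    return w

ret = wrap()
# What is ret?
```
32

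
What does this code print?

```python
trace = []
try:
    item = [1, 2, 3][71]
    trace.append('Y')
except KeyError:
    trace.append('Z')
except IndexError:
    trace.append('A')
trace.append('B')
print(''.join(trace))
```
AB

IndexError is caught by its specific handler, not KeyError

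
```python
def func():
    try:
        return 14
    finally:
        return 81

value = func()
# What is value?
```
81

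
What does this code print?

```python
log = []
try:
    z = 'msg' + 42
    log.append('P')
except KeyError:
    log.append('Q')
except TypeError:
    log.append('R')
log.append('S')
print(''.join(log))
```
RS

TypeError is caught by its specific handler, not KeyError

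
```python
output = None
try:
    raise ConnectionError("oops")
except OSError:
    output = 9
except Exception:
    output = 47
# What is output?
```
9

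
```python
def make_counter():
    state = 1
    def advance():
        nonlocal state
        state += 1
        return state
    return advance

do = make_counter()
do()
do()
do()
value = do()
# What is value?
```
5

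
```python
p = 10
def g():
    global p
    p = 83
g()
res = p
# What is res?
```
83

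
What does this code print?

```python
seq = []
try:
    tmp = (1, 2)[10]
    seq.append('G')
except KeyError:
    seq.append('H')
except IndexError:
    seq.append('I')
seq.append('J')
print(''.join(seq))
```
IJ

IndexError is caught by its specific handler, not KeyError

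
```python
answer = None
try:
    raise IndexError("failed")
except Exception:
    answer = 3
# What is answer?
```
3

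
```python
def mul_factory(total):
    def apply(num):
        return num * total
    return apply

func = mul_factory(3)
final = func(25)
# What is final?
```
75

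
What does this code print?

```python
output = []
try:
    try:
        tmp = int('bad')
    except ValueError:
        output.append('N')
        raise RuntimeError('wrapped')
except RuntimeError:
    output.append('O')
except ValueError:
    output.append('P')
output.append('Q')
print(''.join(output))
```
NOQ

RuntimeError raised and caught, original ValueError not re-raised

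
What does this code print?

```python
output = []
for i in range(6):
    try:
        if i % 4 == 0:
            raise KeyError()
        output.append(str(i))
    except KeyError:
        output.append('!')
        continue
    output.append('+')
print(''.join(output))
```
!1+2+3+!5+

continue in except skips rest of loop body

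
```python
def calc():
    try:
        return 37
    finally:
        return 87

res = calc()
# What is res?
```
87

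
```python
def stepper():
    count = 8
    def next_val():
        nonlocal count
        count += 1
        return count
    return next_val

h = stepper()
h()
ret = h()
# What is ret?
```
10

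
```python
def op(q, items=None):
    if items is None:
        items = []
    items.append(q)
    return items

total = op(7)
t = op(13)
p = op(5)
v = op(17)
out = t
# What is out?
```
[13]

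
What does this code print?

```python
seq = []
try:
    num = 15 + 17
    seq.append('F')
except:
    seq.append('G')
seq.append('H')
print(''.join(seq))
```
FH

No exception, try block completes normally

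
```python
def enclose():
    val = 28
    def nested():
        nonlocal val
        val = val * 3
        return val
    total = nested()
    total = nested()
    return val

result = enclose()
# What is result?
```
252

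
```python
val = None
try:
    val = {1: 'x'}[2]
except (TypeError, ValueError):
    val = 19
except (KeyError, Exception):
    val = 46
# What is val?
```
46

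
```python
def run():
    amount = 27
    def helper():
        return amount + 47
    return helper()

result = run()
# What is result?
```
74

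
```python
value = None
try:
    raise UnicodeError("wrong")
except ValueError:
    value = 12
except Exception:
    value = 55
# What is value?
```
12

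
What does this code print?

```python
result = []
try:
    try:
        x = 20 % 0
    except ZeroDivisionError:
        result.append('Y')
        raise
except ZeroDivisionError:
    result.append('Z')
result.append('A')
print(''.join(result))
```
YZA

raise without argument re-raises current exception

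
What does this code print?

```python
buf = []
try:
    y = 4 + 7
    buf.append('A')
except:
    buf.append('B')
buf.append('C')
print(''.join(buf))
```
AC

No exception, try block completes normally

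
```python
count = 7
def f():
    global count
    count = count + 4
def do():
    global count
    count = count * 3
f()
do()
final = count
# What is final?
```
33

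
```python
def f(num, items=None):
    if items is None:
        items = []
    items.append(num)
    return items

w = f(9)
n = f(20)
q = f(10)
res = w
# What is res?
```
[9]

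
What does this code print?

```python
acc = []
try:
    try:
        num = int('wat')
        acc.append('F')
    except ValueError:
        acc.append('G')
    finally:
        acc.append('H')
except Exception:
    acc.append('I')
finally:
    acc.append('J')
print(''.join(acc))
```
GHJ

Both finally blocks run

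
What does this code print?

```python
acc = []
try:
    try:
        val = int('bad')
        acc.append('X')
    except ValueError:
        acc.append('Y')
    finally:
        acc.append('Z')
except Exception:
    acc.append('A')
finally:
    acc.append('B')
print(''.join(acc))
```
YZB

Both finally blocks run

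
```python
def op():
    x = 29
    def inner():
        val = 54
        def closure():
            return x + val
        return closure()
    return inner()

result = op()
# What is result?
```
83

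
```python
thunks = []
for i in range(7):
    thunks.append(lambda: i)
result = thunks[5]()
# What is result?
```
6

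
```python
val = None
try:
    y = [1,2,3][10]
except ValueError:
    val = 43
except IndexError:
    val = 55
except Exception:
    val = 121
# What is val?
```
55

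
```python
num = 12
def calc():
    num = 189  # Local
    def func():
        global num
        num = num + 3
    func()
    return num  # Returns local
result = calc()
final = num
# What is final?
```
15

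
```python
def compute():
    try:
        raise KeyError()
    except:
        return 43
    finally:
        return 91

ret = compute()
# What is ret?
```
91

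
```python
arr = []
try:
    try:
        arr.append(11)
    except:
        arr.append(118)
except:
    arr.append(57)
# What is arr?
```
[11]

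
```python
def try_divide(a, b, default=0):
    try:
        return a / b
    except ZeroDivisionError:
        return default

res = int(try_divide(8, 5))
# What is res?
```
1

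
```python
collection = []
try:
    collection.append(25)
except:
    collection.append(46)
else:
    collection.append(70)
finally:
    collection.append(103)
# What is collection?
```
[25, 70, 103]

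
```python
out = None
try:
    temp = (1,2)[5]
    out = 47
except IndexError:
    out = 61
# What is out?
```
61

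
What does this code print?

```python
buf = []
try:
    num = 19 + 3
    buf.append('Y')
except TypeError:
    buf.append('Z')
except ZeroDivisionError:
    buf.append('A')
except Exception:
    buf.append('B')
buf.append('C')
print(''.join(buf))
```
YC

No exception, try block completes normally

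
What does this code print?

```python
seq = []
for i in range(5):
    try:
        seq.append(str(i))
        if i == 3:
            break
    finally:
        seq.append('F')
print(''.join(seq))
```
0F1F2F3F

finally runs even when breaking out of loop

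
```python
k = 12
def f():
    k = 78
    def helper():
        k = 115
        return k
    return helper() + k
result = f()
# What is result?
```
193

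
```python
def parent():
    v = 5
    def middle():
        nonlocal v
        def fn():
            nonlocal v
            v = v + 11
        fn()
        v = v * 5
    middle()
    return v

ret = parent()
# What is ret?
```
80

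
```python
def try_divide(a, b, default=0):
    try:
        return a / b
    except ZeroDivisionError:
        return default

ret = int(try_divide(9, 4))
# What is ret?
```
2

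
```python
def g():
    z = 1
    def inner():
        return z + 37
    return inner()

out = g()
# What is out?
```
38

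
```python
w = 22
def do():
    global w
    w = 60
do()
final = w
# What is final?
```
60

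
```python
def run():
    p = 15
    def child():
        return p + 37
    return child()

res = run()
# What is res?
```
52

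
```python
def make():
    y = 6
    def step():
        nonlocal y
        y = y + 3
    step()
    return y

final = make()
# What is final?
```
9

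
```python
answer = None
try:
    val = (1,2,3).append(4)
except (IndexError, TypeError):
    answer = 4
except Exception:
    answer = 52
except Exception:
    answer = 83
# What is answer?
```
52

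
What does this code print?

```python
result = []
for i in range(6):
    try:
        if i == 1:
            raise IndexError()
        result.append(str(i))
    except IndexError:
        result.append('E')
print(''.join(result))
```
0E2345

Exception on i=1 caught, loop continues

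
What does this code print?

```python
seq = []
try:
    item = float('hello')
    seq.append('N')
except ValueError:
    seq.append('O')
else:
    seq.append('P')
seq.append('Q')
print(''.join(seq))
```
OQ

else block skipped when exception is caught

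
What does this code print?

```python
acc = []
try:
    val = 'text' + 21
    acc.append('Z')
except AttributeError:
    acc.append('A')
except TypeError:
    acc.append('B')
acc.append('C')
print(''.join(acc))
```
BC

TypeError is caught by its specific handler, not AttributeError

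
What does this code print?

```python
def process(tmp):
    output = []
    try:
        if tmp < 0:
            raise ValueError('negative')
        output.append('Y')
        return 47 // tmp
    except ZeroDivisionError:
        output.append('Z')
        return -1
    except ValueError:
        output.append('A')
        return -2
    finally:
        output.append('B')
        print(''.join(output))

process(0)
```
YZB

tmp=0 causes ZeroDivisionError, caught, finally prints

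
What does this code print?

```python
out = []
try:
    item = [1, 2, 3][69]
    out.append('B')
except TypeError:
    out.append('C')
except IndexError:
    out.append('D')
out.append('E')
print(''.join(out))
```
DE

IndexError is caught by its specific handler, not TypeError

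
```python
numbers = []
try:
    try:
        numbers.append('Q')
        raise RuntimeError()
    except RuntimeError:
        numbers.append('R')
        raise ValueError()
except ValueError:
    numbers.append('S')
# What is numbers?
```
['Q', 'R', 'S']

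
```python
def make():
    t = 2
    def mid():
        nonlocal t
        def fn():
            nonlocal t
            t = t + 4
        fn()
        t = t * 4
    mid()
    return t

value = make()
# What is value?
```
24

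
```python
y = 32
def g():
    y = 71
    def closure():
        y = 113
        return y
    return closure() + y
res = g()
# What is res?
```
184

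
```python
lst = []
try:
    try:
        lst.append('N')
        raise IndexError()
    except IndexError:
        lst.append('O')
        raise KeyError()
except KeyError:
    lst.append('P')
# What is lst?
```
['N', 'O', 'P']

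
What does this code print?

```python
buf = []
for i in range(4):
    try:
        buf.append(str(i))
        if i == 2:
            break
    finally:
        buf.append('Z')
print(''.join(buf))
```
0Z1Z2Z

finally runs even when breaking out of loop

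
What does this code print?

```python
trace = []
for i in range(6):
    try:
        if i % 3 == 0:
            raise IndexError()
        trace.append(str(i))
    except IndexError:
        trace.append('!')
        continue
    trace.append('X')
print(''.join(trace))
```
!1X2X!4X5X

continue in except skips rest of loop body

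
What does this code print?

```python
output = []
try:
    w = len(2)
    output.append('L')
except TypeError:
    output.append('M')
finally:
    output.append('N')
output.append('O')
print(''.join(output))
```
MNO

finally always runs, even after exception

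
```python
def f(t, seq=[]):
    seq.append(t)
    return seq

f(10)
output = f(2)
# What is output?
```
[10, 2]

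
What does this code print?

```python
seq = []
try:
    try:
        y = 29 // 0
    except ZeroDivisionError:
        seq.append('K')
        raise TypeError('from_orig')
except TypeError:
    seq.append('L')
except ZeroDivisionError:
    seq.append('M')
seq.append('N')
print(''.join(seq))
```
KLN

TypeError raised and caught, original ZeroDivisionError not re-raised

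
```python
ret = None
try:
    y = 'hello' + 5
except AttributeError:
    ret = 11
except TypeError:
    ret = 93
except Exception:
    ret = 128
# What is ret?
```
93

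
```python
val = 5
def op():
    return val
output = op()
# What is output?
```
5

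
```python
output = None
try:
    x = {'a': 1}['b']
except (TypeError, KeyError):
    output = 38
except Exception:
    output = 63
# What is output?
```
38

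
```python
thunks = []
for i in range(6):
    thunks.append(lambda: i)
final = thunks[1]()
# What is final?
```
5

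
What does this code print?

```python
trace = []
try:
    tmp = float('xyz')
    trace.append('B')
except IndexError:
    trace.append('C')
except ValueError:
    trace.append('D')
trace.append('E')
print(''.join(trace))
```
DE

ValueError is caught by its specific handler, not IndexError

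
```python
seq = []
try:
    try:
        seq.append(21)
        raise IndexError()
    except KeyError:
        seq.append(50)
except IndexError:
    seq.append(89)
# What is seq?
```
[21, 89]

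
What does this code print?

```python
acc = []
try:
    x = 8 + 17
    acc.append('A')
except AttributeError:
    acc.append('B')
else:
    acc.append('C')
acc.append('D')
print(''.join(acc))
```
ACD

else block runs when no exception occurs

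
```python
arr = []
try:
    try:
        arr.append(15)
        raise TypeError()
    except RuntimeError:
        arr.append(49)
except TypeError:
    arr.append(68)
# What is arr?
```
[15, 68]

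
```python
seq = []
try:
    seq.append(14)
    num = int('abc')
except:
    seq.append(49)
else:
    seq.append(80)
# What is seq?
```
[14, 49]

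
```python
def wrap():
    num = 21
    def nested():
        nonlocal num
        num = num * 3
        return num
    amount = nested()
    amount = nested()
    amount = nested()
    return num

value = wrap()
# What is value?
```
567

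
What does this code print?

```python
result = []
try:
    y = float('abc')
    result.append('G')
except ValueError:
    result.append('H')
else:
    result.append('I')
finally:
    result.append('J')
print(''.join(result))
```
HJ

Exception: except runs, else skipped, finally runs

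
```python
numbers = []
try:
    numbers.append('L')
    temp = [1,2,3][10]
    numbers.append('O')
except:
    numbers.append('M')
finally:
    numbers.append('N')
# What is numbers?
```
['L', 'M', 'N']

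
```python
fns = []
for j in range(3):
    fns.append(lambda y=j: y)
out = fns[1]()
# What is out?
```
1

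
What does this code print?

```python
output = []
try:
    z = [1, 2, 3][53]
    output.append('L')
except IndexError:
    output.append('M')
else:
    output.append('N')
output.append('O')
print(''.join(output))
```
MO

else block skipped when exception is caught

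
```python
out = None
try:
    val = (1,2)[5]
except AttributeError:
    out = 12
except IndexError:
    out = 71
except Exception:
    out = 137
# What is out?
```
71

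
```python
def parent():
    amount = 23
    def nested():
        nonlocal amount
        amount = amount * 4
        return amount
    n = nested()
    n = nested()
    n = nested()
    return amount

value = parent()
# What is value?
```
1472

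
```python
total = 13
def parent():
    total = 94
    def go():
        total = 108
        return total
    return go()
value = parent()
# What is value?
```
108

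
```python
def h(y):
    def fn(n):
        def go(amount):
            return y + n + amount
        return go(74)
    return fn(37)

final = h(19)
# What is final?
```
130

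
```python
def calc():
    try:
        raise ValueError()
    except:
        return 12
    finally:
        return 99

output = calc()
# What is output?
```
99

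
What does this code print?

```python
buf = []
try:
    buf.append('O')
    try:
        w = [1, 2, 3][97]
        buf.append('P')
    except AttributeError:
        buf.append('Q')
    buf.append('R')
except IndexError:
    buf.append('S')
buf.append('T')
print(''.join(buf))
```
OST

Inner handler doesn't match, propagates to outer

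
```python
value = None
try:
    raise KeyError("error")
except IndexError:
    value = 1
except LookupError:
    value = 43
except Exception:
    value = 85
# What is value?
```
43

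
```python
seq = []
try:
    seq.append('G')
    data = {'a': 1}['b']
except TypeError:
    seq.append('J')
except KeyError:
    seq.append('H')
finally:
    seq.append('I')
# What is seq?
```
['G', 'H', 'I']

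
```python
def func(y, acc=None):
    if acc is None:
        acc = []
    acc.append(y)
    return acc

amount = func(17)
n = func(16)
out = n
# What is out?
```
[16]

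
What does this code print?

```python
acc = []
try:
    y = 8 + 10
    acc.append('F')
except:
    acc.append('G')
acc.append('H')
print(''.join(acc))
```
FH

No exception, try block completes normally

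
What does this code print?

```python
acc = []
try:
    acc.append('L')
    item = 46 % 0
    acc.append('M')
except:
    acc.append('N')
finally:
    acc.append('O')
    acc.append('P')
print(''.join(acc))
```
LNOP

Code before exception runs, then except, then all of finally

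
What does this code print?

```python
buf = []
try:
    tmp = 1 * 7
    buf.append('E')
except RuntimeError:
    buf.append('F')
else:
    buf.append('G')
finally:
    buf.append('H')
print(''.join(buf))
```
EGH

else runs before finally when no exception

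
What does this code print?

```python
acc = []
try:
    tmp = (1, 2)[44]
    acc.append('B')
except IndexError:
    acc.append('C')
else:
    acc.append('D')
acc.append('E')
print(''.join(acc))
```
CE

else block skipped when exception is caught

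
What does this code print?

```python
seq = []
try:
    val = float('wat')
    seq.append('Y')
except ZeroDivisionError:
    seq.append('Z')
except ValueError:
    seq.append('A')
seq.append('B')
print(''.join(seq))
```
AB

ValueError is caught by its specific handler, not ZeroDivisionError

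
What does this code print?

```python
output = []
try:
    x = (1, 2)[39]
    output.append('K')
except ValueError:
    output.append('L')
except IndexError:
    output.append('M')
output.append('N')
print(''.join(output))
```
MN

IndexError is caught by its specific handler, not ValueError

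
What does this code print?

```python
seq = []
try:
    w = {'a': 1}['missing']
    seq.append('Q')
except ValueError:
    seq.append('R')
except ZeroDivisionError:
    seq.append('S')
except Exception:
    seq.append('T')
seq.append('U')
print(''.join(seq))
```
TU

KeyError not specifically caught, falls to Exception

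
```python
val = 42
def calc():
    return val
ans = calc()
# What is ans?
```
42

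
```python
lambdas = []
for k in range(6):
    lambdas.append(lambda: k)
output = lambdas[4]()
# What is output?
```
5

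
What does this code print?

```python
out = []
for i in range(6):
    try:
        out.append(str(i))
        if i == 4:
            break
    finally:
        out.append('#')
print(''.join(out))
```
0#1#2#3#4#

finally runs even when breaking out of loop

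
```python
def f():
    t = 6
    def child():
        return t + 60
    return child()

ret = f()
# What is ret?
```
66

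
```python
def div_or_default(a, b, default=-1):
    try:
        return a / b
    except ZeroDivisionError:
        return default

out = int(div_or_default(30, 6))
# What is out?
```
5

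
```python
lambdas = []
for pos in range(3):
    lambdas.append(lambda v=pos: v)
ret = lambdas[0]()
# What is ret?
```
0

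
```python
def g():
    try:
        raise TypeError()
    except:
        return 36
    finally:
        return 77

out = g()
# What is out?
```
77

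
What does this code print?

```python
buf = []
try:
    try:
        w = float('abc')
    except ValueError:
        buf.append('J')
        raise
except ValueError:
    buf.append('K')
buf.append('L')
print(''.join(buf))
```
JKL

raise without argument re-raises current exception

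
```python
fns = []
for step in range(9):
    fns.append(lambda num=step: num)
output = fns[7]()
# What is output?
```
7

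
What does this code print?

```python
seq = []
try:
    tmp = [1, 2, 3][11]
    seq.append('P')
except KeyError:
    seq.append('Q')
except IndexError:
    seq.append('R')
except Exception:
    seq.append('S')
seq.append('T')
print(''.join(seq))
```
RT

IndexError matches before generic Exception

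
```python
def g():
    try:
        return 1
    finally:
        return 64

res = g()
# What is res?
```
64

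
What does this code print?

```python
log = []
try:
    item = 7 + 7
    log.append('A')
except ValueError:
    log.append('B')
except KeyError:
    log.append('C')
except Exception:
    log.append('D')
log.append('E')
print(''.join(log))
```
AE

No exception, try block completes normally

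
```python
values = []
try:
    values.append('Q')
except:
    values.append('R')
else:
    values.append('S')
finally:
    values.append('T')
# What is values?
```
['Q', 'S', 'T']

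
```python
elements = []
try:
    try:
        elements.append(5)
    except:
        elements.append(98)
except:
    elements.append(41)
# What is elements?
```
[5]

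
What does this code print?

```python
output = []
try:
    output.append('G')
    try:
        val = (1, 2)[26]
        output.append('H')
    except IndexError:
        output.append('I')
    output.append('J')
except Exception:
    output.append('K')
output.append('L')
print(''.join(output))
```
GIJL

Inner exception caught by inner handler, outer continues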